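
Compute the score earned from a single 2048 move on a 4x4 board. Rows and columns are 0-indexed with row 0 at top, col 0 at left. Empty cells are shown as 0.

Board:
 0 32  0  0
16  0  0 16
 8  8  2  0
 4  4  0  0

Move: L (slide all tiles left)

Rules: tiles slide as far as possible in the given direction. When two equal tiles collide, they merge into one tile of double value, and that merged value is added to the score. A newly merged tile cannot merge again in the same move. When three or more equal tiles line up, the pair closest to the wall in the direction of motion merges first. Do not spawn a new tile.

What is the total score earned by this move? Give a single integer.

Slide left:
row 0: [0, 32, 0, 0] -> [32, 0, 0, 0]  score +0 (running 0)
row 1: [16, 0, 0, 16] -> [32, 0, 0, 0]  score +32 (running 32)
row 2: [8, 8, 2, 0] -> [16, 2, 0, 0]  score +16 (running 48)
row 3: [4, 4, 0, 0] -> [8, 0, 0, 0]  score +8 (running 56)
Board after move:
32  0  0  0
32  0  0  0
16  2  0  0
 8  0  0  0

Answer: 56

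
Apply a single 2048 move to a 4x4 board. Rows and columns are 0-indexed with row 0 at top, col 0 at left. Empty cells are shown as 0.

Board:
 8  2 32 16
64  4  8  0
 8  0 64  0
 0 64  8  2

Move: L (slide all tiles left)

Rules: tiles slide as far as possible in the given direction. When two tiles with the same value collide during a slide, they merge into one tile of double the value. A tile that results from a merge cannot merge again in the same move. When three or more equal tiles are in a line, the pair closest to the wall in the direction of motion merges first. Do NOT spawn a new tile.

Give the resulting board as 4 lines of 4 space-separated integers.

Slide left:
row 0: [8, 2, 32, 16] -> [8, 2, 32, 16]
row 1: [64, 4, 8, 0] -> [64, 4, 8, 0]
row 2: [8, 0, 64, 0] -> [8, 64, 0, 0]
row 3: [0, 64, 8, 2] -> [64, 8, 2, 0]

Answer:  8  2 32 16
64  4  8  0
 8 64  0  0
64  8  2  0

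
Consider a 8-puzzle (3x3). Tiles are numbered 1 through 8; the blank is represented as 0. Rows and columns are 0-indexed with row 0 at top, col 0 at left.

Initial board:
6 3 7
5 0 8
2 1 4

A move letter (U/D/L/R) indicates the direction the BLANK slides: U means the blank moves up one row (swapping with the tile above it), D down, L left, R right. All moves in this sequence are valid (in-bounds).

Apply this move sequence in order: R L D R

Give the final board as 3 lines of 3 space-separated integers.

After move 1 (R):
6 3 7
5 8 0
2 1 4

After move 2 (L):
6 3 7
5 0 8
2 1 4

After move 3 (D):
6 3 7
5 1 8
2 0 4

After move 4 (R):
6 3 7
5 1 8
2 4 0

Answer: 6 3 7
5 1 8
2 4 0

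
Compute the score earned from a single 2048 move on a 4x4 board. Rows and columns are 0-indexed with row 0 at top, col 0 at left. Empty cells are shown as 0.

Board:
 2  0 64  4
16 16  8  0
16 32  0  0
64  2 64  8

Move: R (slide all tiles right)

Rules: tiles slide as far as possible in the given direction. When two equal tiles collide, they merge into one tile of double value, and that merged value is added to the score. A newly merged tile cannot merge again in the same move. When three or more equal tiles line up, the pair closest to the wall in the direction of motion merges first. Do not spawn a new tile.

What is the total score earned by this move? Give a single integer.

Answer: 32

Derivation:
Slide right:
row 0: [2, 0, 64, 4] -> [0, 2, 64, 4]  score +0 (running 0)
row 1: [16, 16, 8, 0] -> [0, 0, 32, 8]  score +32 (running 32)
row 2: [16, 32, 0, 0] -> [0, 0, 16, 32]  score +0 (running 32)
row 3: [64, 2, 64, 8] -> [64, 2, 64, 8]  score +0 (running 32)
Board after move:
 0  2 64  4
 0  0 32  8
 0  0 16 32
64  2 64  8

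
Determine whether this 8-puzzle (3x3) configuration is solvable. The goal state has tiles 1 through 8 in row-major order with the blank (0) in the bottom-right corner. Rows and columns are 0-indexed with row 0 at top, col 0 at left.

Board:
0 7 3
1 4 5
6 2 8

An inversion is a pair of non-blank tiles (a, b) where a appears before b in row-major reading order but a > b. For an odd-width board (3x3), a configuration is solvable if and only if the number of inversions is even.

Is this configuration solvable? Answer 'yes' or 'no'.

Answer: no

Derivation:
Inversions (pairs i<j in row-major order where tile[i] > tile[j] > 0): 11
11 is odd, so the puzzle is not solvable.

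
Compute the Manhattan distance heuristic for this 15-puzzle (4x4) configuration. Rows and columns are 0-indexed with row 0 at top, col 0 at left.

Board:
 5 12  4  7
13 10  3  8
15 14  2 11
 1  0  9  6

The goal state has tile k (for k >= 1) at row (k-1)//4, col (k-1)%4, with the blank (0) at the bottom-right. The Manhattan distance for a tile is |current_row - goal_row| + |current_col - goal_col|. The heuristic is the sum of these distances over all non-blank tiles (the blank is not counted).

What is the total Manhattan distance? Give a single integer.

Tile 5: (0,0)->(1,0) = 1
Tile 12: (0,1)->(2,3) = 4
Tile 4: (0,2)->(0,3) = 1
Tile 7: (0,3)->(1,2) = 2
Tile 13: (1,0)->(3,0) = 2
Tile 10: (1,1)->(2,1) = 1
Tile 3: (1,2)->(0,2) = 1
Tile 8: (1,3)->(1,3) = 0
Tile 15: (2,0)->(3,2) = 3
Tile 14: (2,1)->(3,1) = 1
Tile 2: (2,2)->(0,1) = 3
Tile 11: (2,3)->(2,2) = 1
Tile 1: (3,0)->(0,0) = 3
Tile 9: (3,2)->(2,0) = 3
Tile 6: (3,3)->(1,1) = 4
Sum: 1 + 4 + 1 + 2 + 2 + 1 + 1 + 0 + 3 + 1 + 3 + 1 + 3 + 3 + 4 = 30

Answer: 30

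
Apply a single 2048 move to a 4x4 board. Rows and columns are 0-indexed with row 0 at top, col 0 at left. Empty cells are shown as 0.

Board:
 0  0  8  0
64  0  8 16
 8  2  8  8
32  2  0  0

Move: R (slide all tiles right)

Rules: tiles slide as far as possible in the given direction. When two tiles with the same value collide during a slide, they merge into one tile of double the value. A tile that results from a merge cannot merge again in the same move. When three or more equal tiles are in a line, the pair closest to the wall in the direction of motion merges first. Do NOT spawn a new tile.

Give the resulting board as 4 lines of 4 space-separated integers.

Answer:  0  0  0  8
 0 64  8 16
 0  8  2 16
 0  0 32  2

Derivation:
Slide right:
row 0: [0, 0, 8, 0] -> [0, 0, 0, 8]
row 1: [64, 0, 8, 16] -> [0, 64, 8, 16]
row 2: [8, 2, 8, 8] -> [0, 8, 2, 16]
row 3: [32, 2, 0, 0] -> [0, 0, 32, 2]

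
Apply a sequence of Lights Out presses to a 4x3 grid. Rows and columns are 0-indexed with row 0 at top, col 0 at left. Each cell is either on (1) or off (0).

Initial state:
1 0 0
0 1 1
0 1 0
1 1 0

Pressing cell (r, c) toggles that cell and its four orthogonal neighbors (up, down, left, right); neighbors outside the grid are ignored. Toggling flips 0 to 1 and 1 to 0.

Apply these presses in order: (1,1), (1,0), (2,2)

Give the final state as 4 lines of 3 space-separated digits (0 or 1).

Answer: 0 1 0
0 1 1
1 1 1
1 1 1

Derivation:
After press 1 at (1,1):
1 1 0
1 0 0
0 0 0
1 1 0

After press 2 at (1,0):
0 1 0
0 1 0
1 0 0
1 1 0

After press 3 at (2,2):
0 1 0
0 1 1
1 1 1
1 1 1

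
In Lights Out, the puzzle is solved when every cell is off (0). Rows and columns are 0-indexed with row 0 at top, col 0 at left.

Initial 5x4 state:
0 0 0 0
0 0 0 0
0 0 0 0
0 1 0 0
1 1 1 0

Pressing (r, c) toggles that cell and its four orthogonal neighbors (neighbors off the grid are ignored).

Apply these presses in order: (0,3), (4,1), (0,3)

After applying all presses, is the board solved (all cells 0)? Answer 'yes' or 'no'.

After press 1 at (0,3):
0 0 1 1
0 0 0 1
0 0 0 0
0 1 0 0
1 1 1 0

After press 2 at (4,1):
0 0 1 1
0 0 0 1
0 0 0 0
0 0 0 0
0 0 0 0

After press 3 at (0,3):
0 0 0 0
0 0 0 0
0 0 0 0
0 0 0 0
0 0 0 0

Lights still on: 0

Answer: yes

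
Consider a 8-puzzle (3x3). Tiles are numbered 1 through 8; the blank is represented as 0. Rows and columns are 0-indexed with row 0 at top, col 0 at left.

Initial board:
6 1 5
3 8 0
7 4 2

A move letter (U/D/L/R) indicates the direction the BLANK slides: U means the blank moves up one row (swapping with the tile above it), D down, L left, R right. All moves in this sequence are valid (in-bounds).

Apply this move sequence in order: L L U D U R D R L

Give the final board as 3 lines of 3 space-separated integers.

After move 1 (L):
6 1 5
3 0 8
7 4 2

After move 2 (L):
6 1 5
0 3 8
7 4 2

After move 3 (U):
0 1 5
6 3 8
7 4 2

After move 4 (D):
6 1 5
0 3 8
7 4 2

After move 5 (U):
0 1 5
6 3 8
7 4 2

After move 6 (R):
1 0 5
6 3 8
7 4 2

After move 7 (D):
1 3 5
6 0 8
7 4 2

After move 8 (R):
1 3 5
6 8 0
7 4 2

After move 9 (L):
1 3 5
6 0 8
7 4 2

Answer: 1 3 5
6 0 8
7 4 2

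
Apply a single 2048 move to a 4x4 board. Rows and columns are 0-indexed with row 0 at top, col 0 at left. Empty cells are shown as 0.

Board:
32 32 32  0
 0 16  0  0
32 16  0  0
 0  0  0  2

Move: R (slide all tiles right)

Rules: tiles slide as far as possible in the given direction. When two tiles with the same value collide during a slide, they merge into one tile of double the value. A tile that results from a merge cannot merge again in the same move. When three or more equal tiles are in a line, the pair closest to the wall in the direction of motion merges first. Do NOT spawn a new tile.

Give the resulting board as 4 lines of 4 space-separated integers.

Answer:  0  0 32 64
 0  0  0 16
 0  0 32 16
 0  0  0  2

Derivation:
Slide right:
row 0: [32, 32, 32, 0] -> [0, 0, 32, 64]
row 1: [0, 16, 0, 0] -> [0, 0, 0, 16]
row 2: [32, 16, 0, 0] -> [0, 0, 32, 16]
row 3: [0, 0, 0, 2] -> [0, 0, 0, 2]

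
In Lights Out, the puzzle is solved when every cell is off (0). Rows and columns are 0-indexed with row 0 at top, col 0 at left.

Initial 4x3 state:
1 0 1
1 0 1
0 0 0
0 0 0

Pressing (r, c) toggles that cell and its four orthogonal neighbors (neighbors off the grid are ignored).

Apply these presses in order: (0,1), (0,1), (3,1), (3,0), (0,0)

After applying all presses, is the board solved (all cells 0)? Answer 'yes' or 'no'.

Answer: no

Derivation:
After press 1 at (0,1):
0 1 0
1 1 1
0 0 0
0 0 0

After press 2 at (0,1):
1 0 1
1 0 1
0 0 0
0 0 0

After press 3 at (3,1):
1 0 1
1 0 1
0 1 0
1 1 1

After press 4 at (3,0):
1 0 1
1 0 1
1 1 0
0 0 1

After press 5 at (0,0):
0 1 1
0 0 1
1 1 0
0 0 1

Lights still on: 6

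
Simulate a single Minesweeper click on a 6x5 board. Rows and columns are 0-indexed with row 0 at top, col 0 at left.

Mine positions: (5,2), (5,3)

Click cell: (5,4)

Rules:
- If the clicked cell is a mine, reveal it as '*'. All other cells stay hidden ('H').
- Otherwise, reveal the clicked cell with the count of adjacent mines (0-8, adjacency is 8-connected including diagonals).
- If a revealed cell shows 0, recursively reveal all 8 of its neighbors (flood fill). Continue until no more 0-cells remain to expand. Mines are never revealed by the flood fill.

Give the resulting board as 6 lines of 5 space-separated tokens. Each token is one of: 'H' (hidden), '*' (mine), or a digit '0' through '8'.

H H H H H
H H H H H
H H H H H
H H H H H
H H H H H
H H H H 1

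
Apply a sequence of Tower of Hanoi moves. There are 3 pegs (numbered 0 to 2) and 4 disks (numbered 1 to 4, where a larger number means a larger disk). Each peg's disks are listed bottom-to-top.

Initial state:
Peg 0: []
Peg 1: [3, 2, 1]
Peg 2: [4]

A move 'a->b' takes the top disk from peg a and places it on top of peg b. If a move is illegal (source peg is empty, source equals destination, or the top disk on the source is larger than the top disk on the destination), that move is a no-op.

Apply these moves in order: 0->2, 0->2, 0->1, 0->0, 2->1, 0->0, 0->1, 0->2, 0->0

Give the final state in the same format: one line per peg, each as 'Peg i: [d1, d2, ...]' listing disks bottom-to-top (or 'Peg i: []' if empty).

After move 1 (0->2):
Peg 0: []
Peg 1: [3, 2, 1]
Peg 2: [4]

After move 2 (0->2):
Peg 0: []
Peg 1: [3, 2, 1]
Peg 2: [4]

After move 3 (0->1):
Peg 0: []
Peg 1: [3, 2, 1]
Peg 2: [4]

After move 4 (0->0):
Peg 0: []
Peg 1: [3, 2, 1]
Peg 2: [4]

After move 5 (2->1):
Peg 0: []
Peg 1: [3, 2, 1]
Peg 2: [4]

After move 6 (0->0):
Peg 0: []
Peg 1: [3, 2, 1]
Peg 2: [4]

After move 7 (0->1):
Peg 0: []
Peg 1: [3, 2, 1]
Peg 2: [4]

After move 8 (0->2):
Peg 0: []
Peg 1: [3, 2, 1]
Peg 2: [4]

After move 9 (0->0):
Peg 0: []
Peg 1: [3, 2, 1]
Peg 2: [4]

Answer: Peg 0: []
Peg 1: [3, 2, 1]
Peg 2: [4]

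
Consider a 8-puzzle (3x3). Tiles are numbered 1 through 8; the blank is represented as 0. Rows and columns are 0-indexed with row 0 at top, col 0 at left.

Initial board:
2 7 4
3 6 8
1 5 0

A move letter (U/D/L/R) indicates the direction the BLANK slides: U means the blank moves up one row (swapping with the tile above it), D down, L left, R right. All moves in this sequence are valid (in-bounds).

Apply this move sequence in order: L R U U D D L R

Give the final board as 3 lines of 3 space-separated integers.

After move 1 (L):
2 7 4
3 6 8
1 0 5

After move 2 (R):
2 7 4
3 6 8
1 5 0

After move 3 (U):
2 7 4
3 6 0
1 5 8

After move 4 (U):
2 7 0
3 6 4
1 5 8

After move 5 (D):
2 7 4
3 6 0
1 5 8

After move 6 (D):
2 7 4
3 6 8
1 5 0

After move 7 (L):
2 7 4
3 6 8
1 0 5

After move 8 (R):
2 7 4
3 6 8
1 5 0

Answer: 2 7 4
3 6 8
1 5 0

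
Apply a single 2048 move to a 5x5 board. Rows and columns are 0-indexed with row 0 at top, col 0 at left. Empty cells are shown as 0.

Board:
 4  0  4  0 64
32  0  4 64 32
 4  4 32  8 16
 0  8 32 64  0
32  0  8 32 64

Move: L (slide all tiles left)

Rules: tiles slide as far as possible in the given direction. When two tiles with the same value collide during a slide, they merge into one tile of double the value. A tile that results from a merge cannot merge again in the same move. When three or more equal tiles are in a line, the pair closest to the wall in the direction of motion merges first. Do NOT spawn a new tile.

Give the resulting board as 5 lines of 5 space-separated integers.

Answer:  8 64  0  0  0
32  4 64 32  0
 8 32  8 16  0
 8 32 64  0  0
32  8 32 64  0

Derivation:
Slide left:
row 0: [4, 0, 4, 0, 64] -> [8, 64, 0, 0, 0]
row 1: [32, 0, 4, 64, 32] -> [32, 4, 64, 32, 0]
row 2: [4, 4, 32, 8, 16] -> [8, 32, 8, 16, 0]
row 3: [0, 8, 32, 64, 0] -> [8, 32, 64, 0, 0]
row 4: [32, 0, 8, 32, 64] -> [32, 8, 32, 64, 0]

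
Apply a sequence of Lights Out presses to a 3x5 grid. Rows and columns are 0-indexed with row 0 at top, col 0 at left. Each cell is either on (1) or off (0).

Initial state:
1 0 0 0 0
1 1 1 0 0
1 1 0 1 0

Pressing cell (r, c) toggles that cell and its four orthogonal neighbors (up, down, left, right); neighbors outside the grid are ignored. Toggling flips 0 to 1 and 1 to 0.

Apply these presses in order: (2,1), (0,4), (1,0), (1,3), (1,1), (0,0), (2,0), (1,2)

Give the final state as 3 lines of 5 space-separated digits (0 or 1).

After press 1 at (2,1):
1 0 0 0 0
1 0 1 0 0
0 0 1 1 0

After press 2 at (0,4):
1 0 0 1 1
1 0 1 0 1
0 0 1 1 0

After press 3 at (1,0):
0 0 0 1 1
0 1 1 0 1
1 0 1 1 0

After press 4 at (1,3):
0 0 0 0 1
0 1 0 1 0
1 0 1 0 0

After press 5 at (1,1):
0 1 0 0 1
1 0 1 1 0
1 1 1 0 0

After press 6 at (0,0):
1 0 0 0 1
0 0 1 1 0
1 1 1 0 0

After press 7 at (2,0):
1 0 0 0 1
1 0 1 1 0
0 0 1 0 0

After press 8 at (1,2):
1 0 1 0 1
1 1 0 0 0
0 0 0 0 0

Answer: 1 0 1 0 1
1 1 0 0 0
0 0 0 0 0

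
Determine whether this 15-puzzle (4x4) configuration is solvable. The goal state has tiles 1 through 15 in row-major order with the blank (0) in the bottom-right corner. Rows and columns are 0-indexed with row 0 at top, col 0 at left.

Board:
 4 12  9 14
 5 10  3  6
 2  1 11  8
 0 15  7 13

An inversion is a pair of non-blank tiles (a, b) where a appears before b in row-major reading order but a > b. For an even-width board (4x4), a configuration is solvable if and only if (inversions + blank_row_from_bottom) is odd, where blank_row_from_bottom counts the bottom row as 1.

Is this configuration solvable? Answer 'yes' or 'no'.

Answer: no

Derivation:
Inversions: 49
Blank is in row 3 (0-indexed from top), which is row 1 counting from the bottom (bottom = 1).
49 + 1 = 50, which is even, so the puzzle is not solvable.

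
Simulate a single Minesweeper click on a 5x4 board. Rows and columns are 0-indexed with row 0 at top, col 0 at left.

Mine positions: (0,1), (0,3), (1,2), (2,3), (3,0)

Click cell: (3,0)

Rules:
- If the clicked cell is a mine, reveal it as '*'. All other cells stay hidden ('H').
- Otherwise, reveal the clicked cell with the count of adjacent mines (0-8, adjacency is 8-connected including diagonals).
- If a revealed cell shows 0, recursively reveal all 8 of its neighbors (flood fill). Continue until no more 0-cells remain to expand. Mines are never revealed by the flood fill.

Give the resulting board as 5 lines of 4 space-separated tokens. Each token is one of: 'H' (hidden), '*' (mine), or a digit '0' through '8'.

H H H H
H H H H
H H H H
* H H H
H H H H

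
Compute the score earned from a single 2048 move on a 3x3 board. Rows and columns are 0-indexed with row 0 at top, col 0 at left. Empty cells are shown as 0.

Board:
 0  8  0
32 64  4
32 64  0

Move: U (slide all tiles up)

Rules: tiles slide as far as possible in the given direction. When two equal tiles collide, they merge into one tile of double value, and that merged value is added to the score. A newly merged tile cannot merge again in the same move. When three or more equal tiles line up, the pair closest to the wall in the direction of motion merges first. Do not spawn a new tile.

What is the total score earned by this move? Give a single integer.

Slide up:
col 0: [0, 32, 32] -> [64, 0, 0]  score +64 (running 64)
col 1: [8, 64, 64] -> [8, 128, 0]  score +128 (running 192)
col 2: [0, 4, 0] -> [4, 0, 0]  score +0 (running 192)
Board after move:
 64   8   4
  0 128   0
  0   0   0

Answer: 192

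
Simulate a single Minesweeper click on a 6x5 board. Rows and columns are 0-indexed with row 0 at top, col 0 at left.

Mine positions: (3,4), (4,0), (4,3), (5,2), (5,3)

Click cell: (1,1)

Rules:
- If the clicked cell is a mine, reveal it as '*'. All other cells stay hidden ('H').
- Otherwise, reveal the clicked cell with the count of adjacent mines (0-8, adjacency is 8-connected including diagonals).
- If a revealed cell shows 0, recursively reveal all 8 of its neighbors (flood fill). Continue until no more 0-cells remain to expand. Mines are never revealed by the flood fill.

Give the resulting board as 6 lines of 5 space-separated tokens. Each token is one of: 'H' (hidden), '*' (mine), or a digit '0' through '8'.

0 0 0 0 0
0 0 0 0 0
0 0 0 1 1
1 1 1 2 H
H H H H H
H H H H H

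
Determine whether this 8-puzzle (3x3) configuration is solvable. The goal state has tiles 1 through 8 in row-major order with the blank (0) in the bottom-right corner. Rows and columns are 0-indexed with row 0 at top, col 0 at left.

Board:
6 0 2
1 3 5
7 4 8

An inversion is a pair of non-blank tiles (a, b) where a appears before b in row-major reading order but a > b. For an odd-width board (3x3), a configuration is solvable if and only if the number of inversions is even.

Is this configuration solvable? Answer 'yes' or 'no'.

Inversions (pairs i<j in row-major order where tile[i] > tile[j] > 0): 8
8 is even, so the puzzle is solvable.

Answer: yes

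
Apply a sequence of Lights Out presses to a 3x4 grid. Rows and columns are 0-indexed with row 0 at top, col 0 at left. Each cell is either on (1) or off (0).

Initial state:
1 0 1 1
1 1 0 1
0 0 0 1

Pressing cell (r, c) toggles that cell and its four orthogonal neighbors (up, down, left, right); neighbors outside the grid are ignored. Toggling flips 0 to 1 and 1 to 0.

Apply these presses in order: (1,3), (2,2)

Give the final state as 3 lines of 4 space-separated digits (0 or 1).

After press 1 at (1,3):
1 0 1 0
1 1 1 0
0 0 0 0

After press 2 at (2,2):
1 0 1 0
1 1 0 0
0 1 1 1

Answer: 1 0 1 0
1 1 0 0
0 1 1 1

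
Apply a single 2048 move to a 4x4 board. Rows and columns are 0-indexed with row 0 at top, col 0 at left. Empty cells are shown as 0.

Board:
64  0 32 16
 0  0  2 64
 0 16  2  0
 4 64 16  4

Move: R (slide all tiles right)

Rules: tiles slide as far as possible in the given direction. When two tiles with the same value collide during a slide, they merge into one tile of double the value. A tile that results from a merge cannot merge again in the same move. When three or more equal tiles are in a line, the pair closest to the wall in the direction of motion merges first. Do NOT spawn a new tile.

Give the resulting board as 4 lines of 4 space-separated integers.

Slide right:
row 0: [64, 0, 32, 16] -> [0, 64, 32, 16]
row 1: [0, 0, 2, 64] -> [0, 0, 2, 64]
row 2: [0, 16, 2, 0] -> [0, 0, 16, 2]
row 3: [4, 64, 16, 4] -> [4, 64, 16, 4]

Answer:  0 64 32 16
 0  0  2 64
 0  0 16  2
 4 64 16  4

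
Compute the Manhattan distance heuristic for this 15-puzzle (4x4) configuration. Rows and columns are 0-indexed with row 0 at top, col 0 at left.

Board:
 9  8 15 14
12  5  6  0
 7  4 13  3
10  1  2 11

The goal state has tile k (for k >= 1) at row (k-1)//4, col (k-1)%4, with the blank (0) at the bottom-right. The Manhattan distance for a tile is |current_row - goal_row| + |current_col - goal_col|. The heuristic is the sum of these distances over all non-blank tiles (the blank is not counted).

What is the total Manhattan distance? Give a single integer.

Answer: 44

Derivation:
Tile 9: (0,0)->(2,0) = 2
Tile 8: (0,1)->(1,3) = 3
Tile 15: (0,2)->(3,2) = 3
Tile 14: (0,3)->(3,1) = 5
Tile 12: (1,0)->(2,3) = 4
Tile 5: (1,1)->(1,0) = 1
Tile 6: (1,2)->(1,1) = 1
Tile 7: (2,0)->(1,2) = 3
Tile 4: (2,1)->(0,3) = 4
Tile 13: (2,2)->(3,0) = 3
Tile 3: (2,3)->(0,2) = 3
Tile 10: (3,0)->(2,1) = 2
Tile 1: (3,1)->(0,0) = 4
Tile 2: (3,2)->(0,1) = 4
Tile 11: (3,3)->(2,2) = 2
Sum: 2 + 3 + 3 + 5 + 4 + 1 + 1 + 3 + 4 + 3 + 3 + 2 + 4 + 4 + 2 = 44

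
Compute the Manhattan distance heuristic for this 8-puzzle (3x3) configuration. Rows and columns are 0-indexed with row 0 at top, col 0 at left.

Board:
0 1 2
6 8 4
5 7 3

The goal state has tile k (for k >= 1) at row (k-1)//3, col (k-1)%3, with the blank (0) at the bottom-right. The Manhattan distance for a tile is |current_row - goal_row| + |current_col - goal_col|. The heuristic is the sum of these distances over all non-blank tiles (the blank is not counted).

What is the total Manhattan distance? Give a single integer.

Answer: 12

Derivation:
Tile 1: at (0,1), goal (0,0), distance |0-0|+|1-0| = 1
Tile 2: at (0,2), goal (0,1), distance |0-0|+|2-1| = 1
Tile 6: at (1,0), goal (1,2), distance |1-1|+|0-2| = 2
Tile 8: at (1,1), goal (2,1), distance |1-2|+|1-1| = 1
Tile 4: at (1,2), goal (1,0), distance |1-1|+|2-0| = 2
Tile 5: at (2,0), goal (1,1), distance |2-1|+|0-1| = 2
Tile 7: at (2,1), goal (2,0), distance |2-2|+|1-0| = 1
Tile 3: at (2,2), goal (0,2), distance |2-0|+|2-2| = 2
Sum: 1 + 1 + 2 + 1 + 2 + 2 + 1 + 2 = 12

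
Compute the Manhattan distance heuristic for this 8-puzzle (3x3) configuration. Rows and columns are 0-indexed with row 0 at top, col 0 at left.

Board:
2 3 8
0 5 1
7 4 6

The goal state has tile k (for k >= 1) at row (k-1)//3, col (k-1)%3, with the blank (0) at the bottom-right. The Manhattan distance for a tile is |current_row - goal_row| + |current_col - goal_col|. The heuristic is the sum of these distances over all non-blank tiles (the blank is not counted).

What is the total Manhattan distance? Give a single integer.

Tile 2: at (0,0), goal (0,1), distance |0-0|+|0-1| = 1
Tile 3: at (0,1), goal (0,2), distance |0-0|+|1-2| = 1
Tile 8: at (0,2), goal (2,1), distance |0-2|+|2-1| = 3
Tile 5: at (1,1), goal (1,1), distance |1-1|+|1-1| = 0
Tile 1: at (1,2), goal (0,0), distance |1-0|+|2-0| = 3
Tile 7: at (2,0), goal (2,0), distance |2-2|+|0-0| = 0
Tile 4: at (2,1), goal (1,0), distance |2-1|+|1-0| = 2
Tile 6: at (2,2), goal (1,2), distance |2-1|+|2-2| = 1
Sum: 1 + 1 + 3 + 0 + 3 + 0 + 2 + 1 = 11

Answer: 11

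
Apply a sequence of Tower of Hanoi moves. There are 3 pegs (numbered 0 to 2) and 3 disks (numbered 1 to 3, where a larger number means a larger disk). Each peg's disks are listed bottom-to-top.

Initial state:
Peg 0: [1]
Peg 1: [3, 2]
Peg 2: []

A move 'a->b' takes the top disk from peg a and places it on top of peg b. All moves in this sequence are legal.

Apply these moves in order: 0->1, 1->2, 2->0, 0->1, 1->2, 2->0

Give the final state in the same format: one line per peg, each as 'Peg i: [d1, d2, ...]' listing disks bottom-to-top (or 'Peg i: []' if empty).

Answer: Peg 0: [1]
Peg 1: [3, 2]
Peg 2: []

Derivation:
After move 1 (0->1):
Peg 0: []
Peg 1: [3, 2, 1]
Peg 2: []

After move 2 (1->2):
Peg 0: []
Peg 1: [3, 2]
Peg 2: [1]

After move 3 (2->0):
Peg 0: [1]
Peg 1: [3, 2]
Peg 2: []

After move 4 (0->1):
Peg 0: []
Peg 1: [3, 2, 1]
Peg 2: []

After move 5 (1->2):
Peg 0: []
Peg 1: [3, 2]
Peg 2: [1]

After move 6 (2->0):
Peg 0: [1]
Peg 1: [3, 2]
Peg 2: []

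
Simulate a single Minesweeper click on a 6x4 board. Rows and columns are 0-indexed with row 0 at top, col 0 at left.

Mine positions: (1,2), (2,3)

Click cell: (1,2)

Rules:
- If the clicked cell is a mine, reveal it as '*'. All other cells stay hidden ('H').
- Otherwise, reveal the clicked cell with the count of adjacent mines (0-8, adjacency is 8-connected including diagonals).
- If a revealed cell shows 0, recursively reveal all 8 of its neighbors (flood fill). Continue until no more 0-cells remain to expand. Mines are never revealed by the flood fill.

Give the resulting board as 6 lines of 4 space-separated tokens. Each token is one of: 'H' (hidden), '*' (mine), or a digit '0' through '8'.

H H H H
H H * H
H H H H
H H H H
H H H H
H H H H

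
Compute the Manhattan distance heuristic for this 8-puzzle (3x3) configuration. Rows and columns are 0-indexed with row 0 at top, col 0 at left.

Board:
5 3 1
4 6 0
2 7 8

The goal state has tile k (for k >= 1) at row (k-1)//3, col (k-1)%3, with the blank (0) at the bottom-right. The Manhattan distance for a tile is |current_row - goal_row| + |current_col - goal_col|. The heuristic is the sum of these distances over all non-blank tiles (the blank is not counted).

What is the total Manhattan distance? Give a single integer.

Answer: 11

Derivation:
Tile 5: at (0,0), goal (1,1), distance |0-1|+|0-1| = 2
Tile 3: at (0,1), goal (0,2), distance |0-0|+|1-2| = 1
Tile 1: at (0,2), goal (0,0), distance |0-0|+|2-0| = 2
Tile 4: at (1,0), goal (1,0), distance |1-1|+|0-0| = 0
Tile 6: at (1,1), goal (1,2), distance |1-1|+|1-2| = 1
Tile 2: at (2,0), goal (0,1), distance |2-0|+|0-1| = 3
Tile 7: at (2,1), goal (2,0), distance |2-2|+|1-0| = 1
Tile 8: at (2,2), goal (2,1), distance |2-2|+|2-1| = 1
Sum: 2 + 1 + 2 + 0 + 1 + 3 + 1 + 1 = 11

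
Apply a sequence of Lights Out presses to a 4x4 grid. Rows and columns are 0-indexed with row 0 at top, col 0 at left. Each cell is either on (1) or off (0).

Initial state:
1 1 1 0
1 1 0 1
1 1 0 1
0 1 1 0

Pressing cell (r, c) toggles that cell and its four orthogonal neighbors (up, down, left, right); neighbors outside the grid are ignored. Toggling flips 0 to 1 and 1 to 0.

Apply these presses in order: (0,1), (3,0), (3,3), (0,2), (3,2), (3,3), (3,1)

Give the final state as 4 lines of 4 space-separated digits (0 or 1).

Answer: 0 1 1 1
1 0 1 1
0 0 1 1
0 0 1 1

Derivation:
After press 1 at (0,1):
0 0 0 0
1 0 0 1
1 1 0 1
0 1 1 0

After press 2 at (3,0):
0 0 0 0
1 0 0 1
0 1 0 1
1 0 1 0

After press 3 at (3,3):
0 0 0 0
1 0 0 1
0 1 0 0
1 0 0 1

After press 4 at (0,2):
0 1 1 1
1 0 1 1
0 1 0 0
1 0 0 1

After press 5 at (3,2):
0 1 1 1
1 0 1 1
0 1 1 0
1 1 1 0

After press 6 at (3,3):
0 1 1 1
1 0 1 1
0 1 1 1
1 1 0 1

After press 7 at (3,1):
0 1 1 1
1 0 1 1
0 0 1 1
0 0 1 1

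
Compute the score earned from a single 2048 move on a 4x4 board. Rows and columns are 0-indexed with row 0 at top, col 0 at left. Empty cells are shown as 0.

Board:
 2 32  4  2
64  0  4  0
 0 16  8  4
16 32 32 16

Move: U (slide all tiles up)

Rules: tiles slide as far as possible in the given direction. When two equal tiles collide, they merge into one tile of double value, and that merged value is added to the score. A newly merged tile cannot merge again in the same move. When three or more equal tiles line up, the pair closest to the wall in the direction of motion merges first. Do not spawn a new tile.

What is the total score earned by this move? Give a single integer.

Answer: 8

Derivation:
Slide up:
col 0: [2, 64, 0, 16] -> [2, 64, 16, 0]  score +0 (running 0)
col 1: [32, 0, 16, 32] -> [32, 16, 32, 0]  score +0 (running 0)
col 2: [4, 4, 8, 32] -> [8, 8, 32, 0]  score +8 (running 8)
col 3: [2, 0, 4, 16] -> [2, 4, 16, 0]  score +0 (running 8)
Board after move:
 2 32  8  2
64 16  8  4
16 32 32 16
 0  0  0  0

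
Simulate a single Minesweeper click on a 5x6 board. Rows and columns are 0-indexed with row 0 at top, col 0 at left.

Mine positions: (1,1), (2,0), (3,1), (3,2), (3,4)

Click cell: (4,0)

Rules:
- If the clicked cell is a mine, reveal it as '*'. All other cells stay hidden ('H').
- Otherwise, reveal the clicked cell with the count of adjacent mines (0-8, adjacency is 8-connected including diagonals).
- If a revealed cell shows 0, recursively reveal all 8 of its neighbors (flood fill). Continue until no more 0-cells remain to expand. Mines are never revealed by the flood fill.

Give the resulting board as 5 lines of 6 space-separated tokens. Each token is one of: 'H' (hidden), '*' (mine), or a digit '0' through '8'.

H H H H H H
H H H H H H
H H H H H H
H H H H H H
1 H H H H H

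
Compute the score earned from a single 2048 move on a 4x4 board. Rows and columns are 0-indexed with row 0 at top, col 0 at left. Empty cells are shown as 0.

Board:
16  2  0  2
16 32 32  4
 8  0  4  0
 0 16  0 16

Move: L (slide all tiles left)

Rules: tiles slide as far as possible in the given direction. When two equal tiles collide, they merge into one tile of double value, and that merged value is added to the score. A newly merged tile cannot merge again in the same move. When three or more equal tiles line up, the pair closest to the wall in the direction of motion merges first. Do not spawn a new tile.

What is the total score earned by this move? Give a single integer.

Slide left:
row 0: [16, 2, 0, 2] -> [16, 4, 0, 0]  score +4 (running 4)
row 1: [16, 32, 32, 4] -> [16, 64, 4, 0]  score +64 (running 68)
row 2: [8, 0, 4, 0] -> [8, 4, 0, 0]  score +0 (running 68)
row 3: [0, 16, 0, 16] -> [32, 0, 0, 0]  score +32 (running 100)
Board after move:
16  4  0  0
16 64  4  0
 8  4  0  0
32  0  0  0

Answer: 100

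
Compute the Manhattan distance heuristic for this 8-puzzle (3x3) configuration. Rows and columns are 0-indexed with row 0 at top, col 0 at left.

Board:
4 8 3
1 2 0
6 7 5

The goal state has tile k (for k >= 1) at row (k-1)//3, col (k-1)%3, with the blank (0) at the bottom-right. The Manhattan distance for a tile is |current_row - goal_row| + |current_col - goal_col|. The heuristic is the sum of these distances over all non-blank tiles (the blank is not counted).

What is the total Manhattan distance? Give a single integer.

Answer: 11

Derivation:
Tile 4: at (0,0), goal (1,0), distance |0-1|+|0-0| = 1
Tile 8: at (0,1), goal (2,1), distance |0-2|+|1-1| = 2
Tile 3: at (0,2), goal (0,2), distance |0-0|+|2-2| = 0
Tile 1: at (1,0), goal (0,0), distance |1-0|+|0-0| = 1
Tile 2: at (1,1), goal (0,1), distance |1-0|+|1-1| = 1
Tile 6: at (2,0), goal (1,2), distance |2-1|+|0-2| = 3
Tile 7: at (2,1), goal (2,0), distance |2-2|+|1-0| = 1
Tile 5: at (2,2), goal (1,1), distance |2-1|+|2-1| = 2
Sum: 1 + 2 + 0 + 1 + 1 + 3 + 1 + 2 = 11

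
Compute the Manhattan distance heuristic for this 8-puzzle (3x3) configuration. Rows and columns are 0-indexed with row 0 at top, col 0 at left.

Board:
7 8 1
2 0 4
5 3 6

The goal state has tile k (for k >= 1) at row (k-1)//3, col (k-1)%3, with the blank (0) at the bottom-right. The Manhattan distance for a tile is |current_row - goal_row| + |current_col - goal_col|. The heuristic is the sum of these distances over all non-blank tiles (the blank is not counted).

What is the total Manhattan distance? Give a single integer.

Tile 7: (0,0)->(2,0) = 2
Tile 8: (0,1)->(2,1) = 2
Tile 1: (0,2)->(0,0) = 2
Tile 2: (1,0)->(0,1) = 2
Tile 4: (1,2)->(1,0) = 2
Tile 5: (2,0)->(1,1) = 2
Tile 3: (2,1)->(0,2) = 3
Tile 6: (2,2)->(1,2) = 1
Sum: 2 + 2 + 2 + 2 + 2 + 2 + 3 + 1 = 16

Answer: 16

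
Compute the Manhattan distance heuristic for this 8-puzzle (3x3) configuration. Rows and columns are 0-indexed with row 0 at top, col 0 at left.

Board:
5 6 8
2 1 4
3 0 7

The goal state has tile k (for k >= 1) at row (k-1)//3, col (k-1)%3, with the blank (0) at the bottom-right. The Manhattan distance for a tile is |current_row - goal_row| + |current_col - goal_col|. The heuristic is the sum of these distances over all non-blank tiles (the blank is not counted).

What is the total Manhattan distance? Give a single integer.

Tile 5: at (0,0), goal (1,1), distance |0-1|+|0-1| = 2
Tile 6: at (0,1), goal (1,2), distance |0-1|+|1-2| = 2
Tile 8: at (0,2), goal (2,1), distance |0-2|+|2-1| = 3
Tile 2: at (1,0), goal (0,1), distance |1-0|+|0-1| = 2
Tile 1: at (1,1), goal (0,0), distance |1-0|+|1-0| = 2
Tile 4: at (1,2), goal (1,0), distance |1-1|+|2-0| = 2
Tile 3: at (2,0), goal (0,2), distance |2-0|+|0-2| = 4
Tile 7: at (2,2), goal (2,0), distance |2-2|+|2-0| = 2
Sum: 2 + 2 + 3 + 2 + 2 + 2 + 4 + 2 = 19

Answer: 19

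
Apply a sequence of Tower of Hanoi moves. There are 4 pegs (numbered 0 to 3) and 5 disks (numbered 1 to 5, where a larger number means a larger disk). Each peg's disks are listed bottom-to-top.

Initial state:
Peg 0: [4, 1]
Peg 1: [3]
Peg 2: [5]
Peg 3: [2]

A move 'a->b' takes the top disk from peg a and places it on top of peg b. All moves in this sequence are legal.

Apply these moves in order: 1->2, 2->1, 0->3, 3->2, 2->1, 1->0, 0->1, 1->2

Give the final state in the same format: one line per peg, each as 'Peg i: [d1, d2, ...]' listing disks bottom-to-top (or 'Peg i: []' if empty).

After move 1 (1->2):
Peg 0: [4, 1]
Peg 1: []
Peg 2: [5, 3]
Peg 3: [2]

After move 2 (2->1):
Peg 0: [4, 1]
Peg 1: [3]
Peg 2: [5]
Peg 3: [2]

After move 3 (0->3):
Peg 0: [4]
Peg 1: [3]
Peg 2: [5]
Peg 3: [2, 1]

After move 4 (3->2):
Peg 0: [4]
Peg 1: [3]
Peg 2: [5, 1]
Peg 3: [2]

After move 5 (2->1):
Peg 0: [4]
Peg 1: [3, 1]
Peg 2: [5]
Peg 3: [2]

After move 6 (1->0):
Peg 0: [4, 1]
Peg 1: [3]
Peg 2: [5]
Peg 3: [2]

After move 7 (0->1):
Peg 0: [4]
Peg 1: [3, 1]
Peg 2: [5]
Peg 3: [2]

After move 8 (1->2):
Peg 0: [4]
Peg 1: [3]
Peg 2: [5, 1]
Peg 3: [2]

Answer: Peg 0: [4]
Peg 1: [3]
Peg 2: [5, 1]
Peg 3: [2]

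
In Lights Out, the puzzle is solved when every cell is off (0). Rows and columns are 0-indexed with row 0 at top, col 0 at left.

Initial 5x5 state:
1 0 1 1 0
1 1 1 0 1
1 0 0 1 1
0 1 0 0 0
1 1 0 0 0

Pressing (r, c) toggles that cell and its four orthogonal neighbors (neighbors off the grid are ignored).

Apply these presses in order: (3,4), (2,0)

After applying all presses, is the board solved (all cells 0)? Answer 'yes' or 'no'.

Answer: no

Derivation:
After press 1 at (3,4):
1 0 1 1 0
1 1 1 0 1
1 0 0 1 0
0 1 0 1 1
1 1 0 0 1

After press 2 at (2,0):
1 0 1 1 0
0 1 1 0 1
0 1 0 1 0
1 1 0 1 1
1 1 0 0 1

Lights still on: 15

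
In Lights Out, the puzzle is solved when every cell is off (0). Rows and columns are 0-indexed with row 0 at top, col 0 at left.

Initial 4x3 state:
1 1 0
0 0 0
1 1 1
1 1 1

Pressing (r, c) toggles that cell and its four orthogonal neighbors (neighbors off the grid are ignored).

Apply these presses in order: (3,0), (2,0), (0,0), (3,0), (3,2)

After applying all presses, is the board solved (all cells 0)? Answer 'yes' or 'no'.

Answer: yes

Derivation:
After press 1 at (3,0):
1 1 0
0 0 0
0 1 1
0 0 1

After press 2 at (2,0):
1 1 0
1 0 0
1 0 1
1 0 1

After press 3 at (0,0):
0 0 0
0 0 0
1 0 1
1 0 1

After press 4 at (3,0):
0 0 0
0 0 0
0 0 1
0 1 1

After press 5 at (3,2):
0 0 0
0 0 0
0 0 0
0 0 0

Lights still on: 0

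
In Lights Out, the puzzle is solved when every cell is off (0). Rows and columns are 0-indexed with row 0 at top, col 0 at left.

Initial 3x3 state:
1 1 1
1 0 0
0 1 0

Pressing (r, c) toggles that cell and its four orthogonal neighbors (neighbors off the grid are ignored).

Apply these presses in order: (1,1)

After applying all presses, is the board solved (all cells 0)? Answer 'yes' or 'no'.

After press 1 at (1,1):
1 0 1
0 1 1
0 0 0

Lights still on: 4

Answer: no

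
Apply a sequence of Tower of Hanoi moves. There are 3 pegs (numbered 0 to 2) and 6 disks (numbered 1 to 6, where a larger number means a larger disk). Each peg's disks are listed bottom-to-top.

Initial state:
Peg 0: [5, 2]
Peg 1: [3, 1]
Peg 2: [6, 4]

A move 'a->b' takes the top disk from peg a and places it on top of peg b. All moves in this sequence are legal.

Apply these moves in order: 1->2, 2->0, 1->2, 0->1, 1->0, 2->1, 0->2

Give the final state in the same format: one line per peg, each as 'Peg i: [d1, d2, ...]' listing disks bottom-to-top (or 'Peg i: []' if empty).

Answer: Peg 0: [5, 2]
Peg 1: [3]
Peg 2: [6, 4, 1]

Derivation:
After move 1 (1->2):
Peg 0: [5, 2]
Peg 1: [3]
Peg 2: [6, 4, 1]

After move 2 (2->0):
Peg 0: [5, 2, 1]
Peg 1: [3]
Peg 2: [6, 4]

After move 3 (1->2):
Peg 0: [5, 2, 1]
Peg 1: []
Peg 2: [6, 4, 3]

After move 4 (0->1):
Peg 0: [5, 2]
Peg 1: [1]
Peg 2: [6, 4, 3]

After move 5 (1->0):
Peg 0: [5, 2, 1]
Peg 1: []
Peg 2: [6, 4, 3]

After move 6 (2->1):
Peg 0: [5, 2, 1]
Peg 1: [3]
Peg 2: [6, 4]

After move 7 (0->2):
Peg 0: [5, 2]
Peg 1: [3]
Peg 2: [6, 4, 1]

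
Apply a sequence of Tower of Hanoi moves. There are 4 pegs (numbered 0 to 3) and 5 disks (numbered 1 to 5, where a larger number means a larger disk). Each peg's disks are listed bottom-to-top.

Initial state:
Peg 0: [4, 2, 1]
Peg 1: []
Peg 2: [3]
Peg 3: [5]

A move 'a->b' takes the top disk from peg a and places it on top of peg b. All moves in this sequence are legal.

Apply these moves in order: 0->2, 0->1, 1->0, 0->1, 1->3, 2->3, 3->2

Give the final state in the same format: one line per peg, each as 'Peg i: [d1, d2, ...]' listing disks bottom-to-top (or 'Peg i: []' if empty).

Answer: Peg 0: [4]
Peg 1: []
Peg 2: [3, 1]
Peg 3: [5, 2]

Derivation:
After move 1 (0->2):
Peg 0: [4, 2]
Peg 1: []
Peg 2: [3, 1]
Peg 3: [5]

After move 2 (0->1):
Peg 0: [4]
Peg 1: [2]
Peg 2: [3, 1]
Peg 3: [5]

After move 3 (1->0):
Peg 0: [4, 2]
Peg 1: []
Peg 2: [3, 1]
Peg 3: [5]

After move 4 (0->1):
Peg 0: [4]
Peg 1: [2]
Peg 2: [3, 1]
Peg 3: [5]

After move 5 (1->3):
Peg 0: [4]
Peg 1: []
Peg 2: [3, 1]
Peg 3: [5, 2]

After move 6 (2->3):
Peg 0: [4]
Peg 1: []
Peg 2: [3]
Peg 3: [5, 2, 1]

After move 7 (3->2):
Peg 0: [4]
Peg 1: []
Peg 2: [3, 1]
Peg 3: [5, 2]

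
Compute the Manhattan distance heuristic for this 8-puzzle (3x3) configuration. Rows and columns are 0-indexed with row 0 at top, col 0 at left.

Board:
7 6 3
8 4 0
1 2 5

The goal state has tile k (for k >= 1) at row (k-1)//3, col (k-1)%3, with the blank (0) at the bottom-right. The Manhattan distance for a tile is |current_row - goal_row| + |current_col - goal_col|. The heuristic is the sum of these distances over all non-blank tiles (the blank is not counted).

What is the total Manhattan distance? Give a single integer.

Answer: 13

Derivation:
Tile 7: (0,0)->(2,0) = 2
Tile 6: (0,1)->(1,2) = 2
Tile 3: (0,2)->(0,2) = 0
Tile 8: (1,0)->(2,1) = 2
Tile 4: (1,1)->(1,0) = 1
Tile 1: (2,0)->(0,0) = 2
Tile 2: (2,1)->(0,1) = 2
Tile 5: (2,2)->(1,1) = 2
Sum: 2 + 2 + 0 + 2 + 1 + 2 + 2 + 2 = 13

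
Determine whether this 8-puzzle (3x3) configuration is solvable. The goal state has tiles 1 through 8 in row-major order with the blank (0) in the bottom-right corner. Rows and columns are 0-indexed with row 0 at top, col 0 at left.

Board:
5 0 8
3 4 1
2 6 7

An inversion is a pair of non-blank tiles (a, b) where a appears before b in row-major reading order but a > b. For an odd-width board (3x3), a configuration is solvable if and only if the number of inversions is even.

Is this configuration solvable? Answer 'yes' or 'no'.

Answer: yes

Derivation:
Inversions (pairs i<j in row-major order where tile[i] > tile[j] > 0): 14
14 is even, so the puzzle is solvable.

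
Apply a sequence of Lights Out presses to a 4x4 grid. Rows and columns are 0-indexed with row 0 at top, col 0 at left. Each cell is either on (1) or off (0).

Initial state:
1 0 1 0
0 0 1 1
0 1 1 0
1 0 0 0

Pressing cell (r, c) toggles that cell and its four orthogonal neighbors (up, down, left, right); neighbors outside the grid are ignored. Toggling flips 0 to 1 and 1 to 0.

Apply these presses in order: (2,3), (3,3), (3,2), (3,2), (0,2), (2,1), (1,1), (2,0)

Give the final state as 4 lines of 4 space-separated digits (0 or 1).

After press 1 at (2,3):
1 0 1 0
0 0 1 0
0 1 0 1
1 0 0 1

After press 2 at (3,3):
1 0 1 0
0 0 1 0
0 1 0 0
1 0 1 0

After press 3 at (3,2):
1 0 1 0
0 0 1 0
0 1 1 0
1 1 0 1

After press 4 at (3,2):
1 0 1 0
0 0 1 0
0 1 0 0
1 0 1 0

After press 5 at (0,2):
1 1 0 1
0 0 0 0
0 1 0 0
1 0 1 0

After press 6 at (2,1):
1 1 0 1
0 1 0 0
1 0 1 0
1 1 1 0

After press 7 at (1,1):
1 0 0 1
1 0 1 0
1 1 1 0
1 1 1 0

After press 8 at (2,0):
1 0 0 1
0 0 1 0
0 0 1 0
0 1 1 0

Answer: 1 0 0 1
0 0 1 0
0 0 1 0
0 1 1 0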